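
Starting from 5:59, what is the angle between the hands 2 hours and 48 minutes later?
First find the time 2 hours and 48 minutes after 5:59.
Total minutes: 5 x 60 + 59 + 2 x 60 + 48 = 527.
527 mod 720 = 527 minutes = 8:47.
Now compute the angle at 8:47:
Hour hand: 8 x 30 + 47 x 0.5 = 263.5 degrees
Minute hand: 47 x 6 = 282 degrees
Difference: |263.5 - 282| = 18.5 degrees
The angle is 18.5 degrees

Final answer: 18.5 degrees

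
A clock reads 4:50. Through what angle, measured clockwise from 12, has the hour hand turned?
The hour hand moves 30 degrees per hour and 0.5 degrees per minute.
At 4:50: (4) x 30 + 50 x 0.5 = 120 + 25 = 145 degrees

Final answer: 145 degrees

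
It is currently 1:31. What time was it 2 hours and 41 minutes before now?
Starting time: 1:31 = 91 total minutes past 12:00
Subtracting: 2 hours and 41 minutes = 161 minutes
91 - 161 = -70 (negative, add 12 hours = 720) = 650 minutes
= 10 hours and 50 minutes past 12:00 = 10:50

Final answer: 10:50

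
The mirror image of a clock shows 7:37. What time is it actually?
Reflection across the vertical (12-6) axis maps a hand at angle A degrees to (360 - A) degrees, which sends a reading of T minutes past 12:00 to (720 - T) minutes past 12:00.
Mirror reads 7:37 = 457 minutes past 12:00.
Actual time: (720 - 457) mod 720 = 263 minutes = 4:23.

Final answer: 4:23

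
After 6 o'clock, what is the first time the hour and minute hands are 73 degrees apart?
At t minutes past 6:00, the hour hand is at 30 x 6 + 0.5t degrees and the minute hand is at 6t degrees.
The smaller angle between them is 73 degrees when |30H - 5.5t| = 73 or |30H - 5.5t| = 287.
With H = 6, solve 30 x 6 - 5.5t = +/- target for each target:
  t = (30 x 6 - 73) / 5.5 = 19.45
  t = (30 x 6 + 73) / 5.5 = 46
  t = (30 x 6 - 287) / 5.5 = -19.45 (outside (0, 60))
  t = (30 x 6 + 287) / 5.5 = 84.91 (outside (0, 60))
Valid solutions in (0, 60): {19.45, 46} minutes.
The first occurrence is t = 19.45 minutes.
The hands form a 73-degree angle at 19.45 minutes past 6:00.

Final answer: 19.45 minutes past 6:00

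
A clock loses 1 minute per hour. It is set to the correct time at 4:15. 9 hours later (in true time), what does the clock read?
For every 60 true minutes, the faulty clock advances 60 - 1 = 59 minutes.
True elapsed: 9 hours = 540 minutes.
Faulty clock advances: 540 x 59/60 = 531 minutes (drift: 9 minutes behind).
Shown time: 4:15 + 531 minutes = 1:06.

Final answer: 1:06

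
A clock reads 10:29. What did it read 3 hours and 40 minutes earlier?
Starting time: 10:29 = 629 total minutes past 12:00
Subtracting: 3 hours and 40 minutes = 220 minutes
629 - 220 = 409 minutes
= 6 hours and 49 minutes past 12:00 = 6:49

Final answer: 6:49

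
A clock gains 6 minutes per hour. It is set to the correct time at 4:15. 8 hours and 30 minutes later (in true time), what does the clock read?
For every 60 true minutes, the faulty clock advances 60 + 6 = 66 minutes.
True elapsed: 8 hours and 30 minutes = 510 minutes.
Faulty clock advances: 510 x 66/60 = 561 minutes (drift: 51 minutes ahead).
Shown time: 4:15 + 561 minutes = 1:36.

Final answer: 1:36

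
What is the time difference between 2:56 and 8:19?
From 2:56 to 8:19:
(8 x 60 + 19) - (2 x 60 + 56) = 499 - 176 = 323 minutes
= 5 hours and 23 minutes

Final answer: 5 hours and 23 minutes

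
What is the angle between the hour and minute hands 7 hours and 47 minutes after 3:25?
First find the time 7 hours and 47 minutes after 3:25.
Total minutes: 3 x 60 + 25 + 7 x 60 + 47 = 672.
672 mod 720 = 672 minutes = 11:12.
Now compute the angle at 11:12:
Hour hand: 11 x 30 + 12 x 0.5 = 336 degrees
Minute hand: 12 x 6 = 72 degrees
Difference: |336 - 72| = 264 degrees
Smaller angle: 360 - 264 = 96 degrees

Final answer: 96 degrees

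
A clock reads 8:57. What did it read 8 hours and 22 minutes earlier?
Starting time: 8:57 = 537 total minutes past 12:00
Subtracting: 8 hours and 22 minutes = 502 minutes
537 - 502 = 35 minutes
= 35 minutes past 12:00 = 12:35

Final answer: 12:35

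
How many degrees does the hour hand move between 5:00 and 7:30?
The hour hand moves 0.5 degrees per minute.
Time elapsed: 7:30 - 5:00 = 150 minutes
Angular displacement: 150 x 0.5 = 75 degrees

Final answer: 75 degrees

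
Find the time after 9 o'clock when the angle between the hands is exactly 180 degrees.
For hands to be 180 degrees apart: |30H - 5.5t| = 180
With H = 9: t = (30 x 9 + 180)/5.5 = 81.82 or t = (30 x 9 - 180)/5.5 = 16.36
First valid solution (0 < t < 60): t = 16.36 minutes
The hands are opposite at 16.36 minutes past 9:00.

Final answer: 16.36 minutes past 9:00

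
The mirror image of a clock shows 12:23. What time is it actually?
Reflection across the vertical (12-6) axis maps a hand at angle A degrees to (360 - A) degrees, which sends a reading of T minutes past 12:00 to (720 - T) minutes past 12:00.
Mirror reads 12:23 = 23 minutes past 12:00.
Actual time: (720 - 23) mod 720 = 697 minutes = 11:37.

Final answer: 11:37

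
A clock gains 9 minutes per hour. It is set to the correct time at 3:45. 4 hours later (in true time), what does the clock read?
For every 60 true minutes, the faulty clock advances 60 + 9 = 69 minutes.
True elapsed: 4 hours = 240 minutes.
Faulty clock advances: 240 x 69/60 = 276 minutes (drift: 36 minutes ahead).
Shown time: 3:45 + 276 minutes = 8:21.

Final answer: 8:21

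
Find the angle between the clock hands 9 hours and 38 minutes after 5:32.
First find the time 9 hours and 38 minutes after 5:32.
Total minutes: 5 x 60 + 32 + 9 x 60 + 38 = 910.
910 mod 720 = 190 minutes = 3:10.
Now compute the angle at 3:10:
Hour hand: 3 x 30 + 10 x 0.5 = 95 degrees
Minute hand: 10 x 6 = 60 degrees
Difference: |95 - 60| = 35 degrees
The angle is 35 degrees

Final answer: 35 degrees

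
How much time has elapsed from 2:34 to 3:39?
From 2:34 to 3:39:
(3 x 60 + 39) - (2 x 60 + 34) = 219 - 154 = 65 minutes
= 1 hour and 5 minutes

Final answer: 1 hour and 5 minutes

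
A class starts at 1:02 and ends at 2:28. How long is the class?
From 1:02 to 2:28:
(2 x 60 + 28) - (1 x 60 + 2) = 148 - 62 = 86 minutes
= 1 hour and 26 minutes

Final answer: 1 hour and 26 minutes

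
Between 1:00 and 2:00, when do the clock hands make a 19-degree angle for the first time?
At t minutes past 1:00, the hour hand is at 30 x 1 + 0.5t degrees and the minute hand is at 6t degrees.
The smaller angle between them is 19 degrees when |30H - 5.5t| = 19 or |30H - 5.5t| = 341.
With H = 1, solve 30 x 1 - 5.5t = +/- target for each target:
  t = (30 x 1 - 19) / 5.5 = 2
  t = (30 x 1 + 19) / 5.5 = 8.91
  t = (30 x 1 - 341) / 5.5 = -56.55 (outside (0, 60))
  t = (30 x 1 + 341) / 5.5 = 67.45 (outside (0, 60))
Valid solutions in (0, 60): {2, 8.91} minutes.
The first occurrence is t = 2 minutes.
The hands form a 19-degree angle at 2 minutes past 1:00.

Final answer: 2 minutes past 1:00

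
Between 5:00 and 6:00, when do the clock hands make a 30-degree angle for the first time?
At t minutes past 5:00, the hour hand is at 30 x 5 + 0.5t degrees and the minute hand is at 6t degrees.
The smaller angle between them is 30 degrees when |30H - 5.5t| = 30 or |30H - 5.5t| = 330.
With H = 5, solve 30 x 5 - 5.5t = +/- target for each target:
  t = (30 x 5 - 30) / 5.5 = 21.82
  t = (30 x 5 + 30) / 5.5 = 32.73
  t = (30 x 5 - 330) / 5.5 = -32.73 (outside (0, 60))
  t = (30 x 5 + 330) / 5.5 = 87.27 (outside (0, 60))
Valid solutions in (0, 60): {21.82, 32.73} minutes.
The first occurrence is t = 21.82 minutes.
The hands form a 30-degree angle at 21.82 minutes past 5:00.

Final answer: 21.82 minutes past 5:00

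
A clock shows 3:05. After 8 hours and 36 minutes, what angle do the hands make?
First find the time 8 hours and 36 minutes after 3:05.
Total minutes: 3 x 60 + 5 + 8 x 60 + 36 = 701.
701 mod 720 = 701 minutes = 11:41.
Now compute the angle at 11:41:
Hour hand: 11 x 30 + 41 x 0.5 = 350.5 degrees
Minute hand: 41 x 6 = 246 degrees
Difference: |350.5 - 246| = 104.5 degrees
The angle is 104.5 degrees

Final answer: 104.5 degrees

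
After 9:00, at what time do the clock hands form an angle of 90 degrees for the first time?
At t minutes past 9:00, the hour hand is at 30 x 9 + 0.5t degrees and the minute hand is at 6t degrees.
The smaller angle between them is 90 degrees when |30H - 5.5t| = 90 or |30H - 5.5t| = 270.
With H = 9, solve 30 x 9 - 5.5t = +/- target for each target:
  t = (30 x 9 - 90) / 5.5 = 32.73
  t = (30 x 9 + 90) / 5.5 = 65.45 (outside (0, 60))
  t = (30 x 9 - 270) / 5.5 = 0 (outside (0, 60))
  t = (30 x 9 + 270) / 5.5 = 98.18 (outside (0, 60))
Valid solutions in (0, 60): {32.73} minutes.
The first occurrence is t = 32.73 minutes.
The hands form a 90-degree angle at 32.73 minutes past 9:00.

Final answer: 32.73 minutes past 9:00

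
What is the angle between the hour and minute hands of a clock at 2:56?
Hour hand position: 2 x 30 + 56 x 0.5 = 88 degrees
Minute hand position: 56 x 6 = 336 degrees
Difference: |88 - 336| = 248 degrees
Since 248 > 180, the smaller angle is 360 - 248 = 112 degrees

Final answer: 112 degrees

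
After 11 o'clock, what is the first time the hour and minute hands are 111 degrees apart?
At t minutes past 11:00, the hour hand is at 30 x 11 + 0.5t degrees and the minute hand is at 6t degrees.
The smaller angle between them is 111 degrees when |30H - 5.5t| = 111 or |30H - 5.5t| = 249.
With H = 11, solve 30 x 11 - 5.5t = +/- target for each target:
  t = (30 x 11 - 111) / 5.5 = 39.82
  t = (30 x 11 + 111) / 5.5 = 80.18 (outside (0, 60))
  t = (30 x 11 - 249) / 5.5 = 14.73
  t = (30 x 11 + 249) / 5.5 = 105.27 (outside (0, 60))
Valid solutions in (0, 60): {14.73, 39.82} minutes.
The first occurrence is t = 14.73 minutes.
The hands form a 111-degree angle at 14.73 minutes past 11:00.

Final answer: 14.73 minutes past 11:00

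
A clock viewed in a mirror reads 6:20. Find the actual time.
Reflection across the vertical (12-6) axis maps a hand at angle A degrees to (360 - A) degrees, which sends a reading of T minutes past 12:00 to (720 - T) minutes past 12:00.
Mirror reads 6:20 = 380 minutes past 12:00.
Actual time: (720 - 380) mod 720 = 340 minutes = 5:40.

Final answer: 5:40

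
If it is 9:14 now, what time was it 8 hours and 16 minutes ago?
Starting time: 9:14 = 554 total minutes past 12:00
Subtracting: 8 hours and 16 minutes = 496 minutes
554 - 496 = 58 minutes
= 58 minutes past 12:00 = 12:58

Final answer: 12:58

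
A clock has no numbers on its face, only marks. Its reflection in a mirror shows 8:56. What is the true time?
Reflection across the vertical (12-6) axis maps a hand at angle A degrees to (360 - A) degrees, which sends a reading of T minutes past 12:00 to (720 - T) minutes past 12:00.
Mirror reads 8:56 = 536 minutes past 12:00.
Actual time: (720 - 536) mod 720 = 184 minutes = 3:04.

Final answer: 3:04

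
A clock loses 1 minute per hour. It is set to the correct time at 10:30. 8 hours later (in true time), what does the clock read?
For every 60 true minutes, the faulty clock advances 60 - 1 = 59 minutes.
True elapsed: 8 hours = 480 minutes.
Faulty clock advances: 480 x 59/60 = 472 minutes (drift: 8 minutes behind).
Shown time: 10:30 + 472 minutes = 6:22.

Final answer: 6:22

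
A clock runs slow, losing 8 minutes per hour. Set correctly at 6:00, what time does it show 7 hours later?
For every 60 true minutes, the faulty clock advances 60 - 8 = 52 minutes.
True elapsed: 7 hours = 420 minutes.
Faulty clock advances: 420 x 52/60 = 364 minutes (drift: 56 minutes behind).
Shown time: 6:00 + 364 minutes = 12:04.

Final answer: 12:04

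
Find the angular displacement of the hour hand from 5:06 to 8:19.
The hour hand moves 0.5 degrees per minute.
Time elapsed: 8:19 - 5:06 = 193 minutes
Angular displacement: 193 x 0.5 = 96.5 degrees

Final answer: 96.5 degrees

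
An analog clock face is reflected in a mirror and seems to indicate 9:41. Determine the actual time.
Reflection across the vertical (12-6) axis maps a hand at angle A degrees to (360 - A) degrees, which sends a reading of T minutes past 12:00 to (720 - T) minutes past 12:00.
Mirror reads 9:41 = 581 minutes past 12:00.
Actual time: (720 - 581) mod 720 = 139 minutes = 2:19.

Final answer: 2:19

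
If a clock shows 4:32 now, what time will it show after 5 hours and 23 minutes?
Starting time: 4:32
Adding 23 minutes to 32 minutes: 32 + 23 = 55 minutes
Adding 5 hours: 4 + 5 = 9
Final time: 9:55

Final answer: 9:55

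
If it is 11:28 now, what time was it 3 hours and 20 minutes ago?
Starting time: 11:28 = 688 total minutes past 12:00
Subtracting: 3 hours and 20 minutes = 200 minutes
688 - 200 = 488 minutes
= 8 hours and 8 minutes past 12:00 = 8:08

Final answer: 8:08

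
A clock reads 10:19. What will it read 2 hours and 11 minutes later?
Starting time: 10:19
Adding 11 minutes to 19 minutes: 19 + 11 = 30 minutes
Adding 2 hours: 10 + 2 = 12
Final time: 12:30

Final answer: 12:30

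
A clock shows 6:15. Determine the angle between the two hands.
Hour hand position: 6 x 30 + 15 x 0.5 = 187.5 degrees
Minute hand position: 15 x 6 = 90 degrees
Difference: |187.5 - 90| = 97.5 degrees
The angle between the hands is 97.5 degrees

Final answer: 97.5 degrees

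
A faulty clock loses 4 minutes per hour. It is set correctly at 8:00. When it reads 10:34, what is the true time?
For every 60 true minutes, the faulty clock advances 56 minutes, so 1 faulty-clock minute corresponds to 60/56 true minutes.
From 8:00 to 10:34 on the faulty dial is 154 minutes.
True elapsed: 154 x 60/56 = 165 minutes = 2 hours and 45 minutes.
True time: 8:00 + 2 hours and 45 minutes = 10:45.

Final answer: 10:45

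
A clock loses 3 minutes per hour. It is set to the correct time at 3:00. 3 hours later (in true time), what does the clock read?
For every 60 true minutes, the faulty clock advances 60 - 3 = 57 minutes.
True elapsed: 3 hours = 180 minutes.
Faulty clock advances: 180 x 57/60 = 171 minutes (drift: 9 minutes behind).
Shown time: 3:00 + 171 minutes = 5:51.

Final answer: 5:51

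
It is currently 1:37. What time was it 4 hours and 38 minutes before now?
Starting time: 1:37 = 97 total minutes past 12:00
Subtracting: 4 hours and 38 minutes = 278 minutes
97 - 278 = -181 (negative, add 12 hours = 720) = 539 minutes
= 8 hours and 59 minutes past 12:00 = 8:59

Final answer: 8:59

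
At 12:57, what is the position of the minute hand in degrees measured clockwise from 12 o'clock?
The minute hand moves 6 degrees per minute.
At 12:57: 57 x 6 = 342 degrees

Final answer: 342 degrees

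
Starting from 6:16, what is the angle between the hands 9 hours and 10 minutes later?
First find the time 9 hours and 10 minutes after 6:16.
Total minutes: 6 x 60 + 16 + 9 x 60 + 10 = 926.
926 mod 720 = 206 minutes = 3:26.
Now compute the angle at 3:26:
Hour hand: 3 x 30 + 26 x 0.5 = 103 degrees
Minute hand: 26 x 6 = 156 degrees
Difference: |103 - 156| = 53 degrees
The angle is 53 degrees

Final answer: 53 degrees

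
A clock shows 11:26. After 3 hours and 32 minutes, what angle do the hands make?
First find the time 3 hours and 32 minutes after 11:26.
Total minutes: 11 x 60 + 26 + 3 x 60 + 32 = 898.
898 mod 720 = 178 minutes = 2:58.
Now compute the angle at 2:58:
Hour hand: 2 x 30 + 58 x 0.5 = 89 degrees
Minute hand: 58 x 6 = 348 degrees
Difference: |89 - 348| = 259 degrees
Smaller angle: 360 - 259 = 101 degrees

Final answer: 101 degrees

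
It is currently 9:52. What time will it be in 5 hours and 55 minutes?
Starting time: 9:52
Adding 55 minutes to 52 minutes: 52 + 55 = 107 minutes = 1 hour and 47 minutes
Adding 5 hours: 9 + 5 + 1 (carry) = 15 - 12 = 3
Final time: 3:47

Final answer: 3:47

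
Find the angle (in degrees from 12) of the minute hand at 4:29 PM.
The minute hand moves 6 degrees per minute.
At 4:29: 29 x 6 = 174 degrees

Final answer: 174 degrees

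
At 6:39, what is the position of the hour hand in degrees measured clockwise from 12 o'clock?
The hour hand moves 30 degrees per hour and 0.5 degrees per minute.
At 6:39: (6) x 30 + 39 x 0.5 = 180 + 19.5 = 199.5 degrees

Final answer: 199.5 degrees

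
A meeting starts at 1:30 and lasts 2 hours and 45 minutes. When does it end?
Starting time: 1:30
Adding 45 minutes to 30 minutes: 30 + 45 = 75 minutes = 1 hour and 15 minutes
Adding 2 hours: 1 + 2 + 1 (carry) = 4
Final time: 4:15

Final answer: 4:15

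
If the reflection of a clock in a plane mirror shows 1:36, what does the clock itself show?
Reflection across the vertical (12-6) axis maps a hand at angle A degrees to (360 - A) degrees, which sends a reading of T minutes past 12:00 to (720 - T) minutes past 12:00.
Mirror reads 1:36 = 96 minutes past 12:00.
Actual time: (720 - 96) mod 720 = 624 minutes = 10:24.

Final answer: 10:24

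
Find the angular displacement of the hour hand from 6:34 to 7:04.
The hour hand moves 0.5 degrees per minute.
Time elapsed: 7:04 - 6:34 = 30 minutes
Angular displacement: 30 x 0.5 = 15 degrees

Final answer: 15 degrees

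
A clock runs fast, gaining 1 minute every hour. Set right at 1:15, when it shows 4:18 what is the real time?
For every 60 true minutes, the faulty clock advances 61 minutes, so 1 faulty-clock minute corresponds to 60/61 true minutes.
From 1:15 to 4:18 on the faulty dial is 183 minutes.
True elapsed: 183 x 60/61 = 180 minutes = 3 hours.
True time: 1:15 + 3 hours = 4:15.

Final answer: 4:15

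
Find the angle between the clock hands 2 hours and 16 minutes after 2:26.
First find the time 2 hours and 16 minutes after 2:26.
Total minutes: 2 x 60 + 26 + 2 x 60 + 16 = 282.
282 mod 720 = 282 minutes = 4:42.
Now compute the angle at 4:42:
Hour hand: 4 x 30 + 42 x 0.5 = 141 degrees
Minute hand: 42 x 6 = 252 degrees
Difference: |141 - 252| = 111 degrees
The angle is 111 degrees

Final answer: 111 degrees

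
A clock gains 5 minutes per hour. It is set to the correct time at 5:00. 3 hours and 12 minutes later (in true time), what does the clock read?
For every 60 true minutes, the faulty clock advances 60 + 5 = 65 minutes.
True elapsed: 3 hours and 12 minutes = 192 minutes.
Faulty clock advances: 192 x 65/60 = 208 minutes (drift: 16 minutes ahead).
Shown time: 5:00 + 208 minutes = 8:28.

Final answer: 8:28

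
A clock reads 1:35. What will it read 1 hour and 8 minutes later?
Starting time: 1:35
Adding 8 minutes to 35 minutes: 35 + 8 = 43 minutes
Adding 1 hour: 1 + 1 = 2
Final time: 2:43

Final answer: 2:43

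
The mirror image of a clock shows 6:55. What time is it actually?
Reflection across the vertical (12-6) axis maps a hand at angle A degrees to (360 - A) degrees, which sends a reading of T minutes past 12:00 to (720 - T) minutes past 12:00.
Mirror reads 6:55 = 415 minutes past 12:00.
Actual time: (720 - 415) mod 720 = 305 minutes = 5:05.

Final answer: 5:05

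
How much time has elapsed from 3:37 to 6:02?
From 3:37 to 6:02:
(6 x 60 + 2) - (3 x 60 + 37) = 362 - 217 = 145 minutes
= 2 hours and 25 minutes

Final answer: 2 hours and 25 minutes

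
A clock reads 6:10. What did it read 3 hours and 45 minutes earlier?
Starting time: 6:10 = 370 total minutes past 12:00
Subtracting: 3 hours and 45 minutes = 225 minutes
370 - 225 = 145 minutes
= 2 hours and 25 minutes past 12:00 = 2:25

Final answer: 2:25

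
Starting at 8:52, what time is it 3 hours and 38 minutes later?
Starting time: 8:52
Adding 38 minutes to 52 minutes: 52 + 38 = 90 minutes = 1 hour and 30 minutes
Adding 3 hours: 8 + 3 + 1 (carry) = 12
Final time: 12:30

Final answer: 12:30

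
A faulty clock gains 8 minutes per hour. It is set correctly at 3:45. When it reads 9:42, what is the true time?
For every 60 true minutes, the faulty clock advances 68 minutes, so 1 faulty-clock minute corresponds to 60/68 true minutes.
From 3:45 to 9:42 on the faulty dial is 357 minutes.
True elapsed: 357 x 60/68 = 315 minutes = 5 hours and 15 minutes.
True time: 3:45 + 5 hours and 15 minutes = 9:00.

Final answer: 9:00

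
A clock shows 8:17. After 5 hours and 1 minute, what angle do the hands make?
First find the time 5 hours and 1 minute after 8:17.
Total minutes: 8 x 60 + 17 + 5 x 60 + 1 = 798.
798 mod 720 = 78 minutes = 1:18.
Now compute the angle at 1:18:
Hour hand: 1 x 30 + 18 x 0.5 = 39 degrees
Minute hand: 18 x 6 = 108 degrees
Difference: |39 - 108| = 69 degrees
The angle is 69 degrees

Final answer: 69 degrees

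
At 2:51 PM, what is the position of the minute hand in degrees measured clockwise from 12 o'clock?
The minute hand moves 6 degrees per minute.
At 2:51: 51 x 6 = 306 degrees

Final answer: 306 degrees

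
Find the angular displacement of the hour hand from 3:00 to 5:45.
The hour hand moves 0.5 degrees per minute.
Time elapsed: 5:45 - 3:00 = 165 minutes
Angular displacement: 165 x 0.5 = 82.5 degrees

Final answer: 82.5 degrees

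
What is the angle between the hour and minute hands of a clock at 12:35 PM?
Hour hand position: 0 x 30 + 35 x 0.5 = 17.5 degrees
Minute hand position: 35 x 6 = 210 degrees
Difference: |17.5 - 210| = 192.5 degrees
Since 192.5 > 180, the smaller angle is 360 - 192.5 = 167.5 degrees

Final answer: 167.5 degrees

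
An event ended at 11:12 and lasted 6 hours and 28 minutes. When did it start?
Starting time: 11:12 = 672 total minutes past 12:00
Subtracting: 6 hours and 28 minutes = 388 minutes
672 - 388 = 284 minutes
= 4 hours and 44 minutes past 12:00 = 4:44

Final answer: 4:44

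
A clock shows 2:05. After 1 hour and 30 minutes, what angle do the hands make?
First find the time 1 hour and 30 minutes after 2:05.
Total minutes: 2 x 60 + 5 + 1 x 60 + 30 = 215.
215 mod 720 = 215 minutes = 3:35.
Now compute the angle at 3:35:
Hour hand: 3 x 30 + 35 x 0.5 = 107.5 degrees
Minute hand: 35 x 6 = 210 degrees
Difference: |107.5 - 210| = 102.5 degrees
The angle is 102.5 degrees

Final answer: 102.5 degrees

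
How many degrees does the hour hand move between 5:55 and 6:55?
The hour hand moves 0.5 degrees per minute.
Time elapsed: 6:55 - 5:55 = 60 minutes
Angular displacement: 60 x 0.5 = 30 degrees

Final answer: 30 degrees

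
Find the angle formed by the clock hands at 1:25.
Hour hand position: 1 x 30 + 25 x 0.5 = 42.5 degrees
Minute hand position: 25 x 6 = 150 degrees
Difference: |42.5 - 150| = 107.5 degrees
The angle between the hands is 107.5 degrees

Final answer: 107.5 degrees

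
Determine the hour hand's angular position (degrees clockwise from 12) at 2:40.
The hour hand moves 30 degrees per hour and 0.5 degrees per minute.
At 2:40: (2) x 30 + 40 x 0.5 = 60 + 20 = 80 degrees

Final answer: 80 degrees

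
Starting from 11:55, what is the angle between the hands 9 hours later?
First find the time 9 hours after 11:55.
Total minutes: 11 x 60 + 55 + 9 x 60 + 0 = 1255.
1255 mod 720 = 535 minutes = 8:55.
Now compute the angle at 8:55:
Hour hand: 8 x 30 + 55 x 0.5 = 267.5 degrees
Minute hand: 55 x 6 = 330 degrees
Difference: |267.5 - 330| = 62.5 degrees
The angle is 62.5 degrees

Final answer: 62.5 degrees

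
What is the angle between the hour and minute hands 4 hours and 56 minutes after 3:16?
First find the time 4 hours and 56 minutes after 3:16.
Total minutes: 3 x 60 + 16 + 4 x 60 + 56 = 492.
492 mod 720 = 492 minutes = 8:12.
Now compute the angle at 8:12:
Hour hand: 8 x 30 + 12 x 0.5 = 246 degrees
Minute hand: 12 x 6 = 72 degrees
Difference: |246 - 72| = 174 degrees
The angle is 174 degrees

Final answer: 174 degrees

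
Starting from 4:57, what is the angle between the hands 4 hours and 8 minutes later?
First find the time 4 hours and 8 minutes after 4:57.
Total minutes: 4 x 60 + 57 + 4 x 60 + 8 = 545.
545 mod 720 = 545 minutes = 9:05.
Now compute the angle at 9:05:
Hour hand: 9 x 30 + 5 x 0.5 = 272.5 degrees
Minute hand: 5 x 6 = 30 degrees
Difference: |272.5 - 30| = 242.5 degrees
Smaller angle: 360 - 242.5 = 117.5 degrees

Final answer: 117.5 degrees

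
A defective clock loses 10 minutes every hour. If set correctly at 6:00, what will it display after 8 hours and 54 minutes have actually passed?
For every 60 true minutes, the faulty clock advances 60 - 10 = 50 minutes.
True elapsed: 8 hours and 54 minutes = 534 minutes.
Faulty clock advances: 534 x 50/60 = 445 minutes (drift: 89 minutes behind).
Shown time: 6:00 + 445 minutes = 1:25.

Final answer: 1:25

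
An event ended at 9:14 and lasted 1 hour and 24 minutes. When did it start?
Starting time: 9:14 = 554 total minutes past 12:00
Subtracting: 1 hour and 24 minutes = 84 minutes
554 - 84 = 470 minutes
= 7 hours and 50 minutes past 12:00 = 7:50

Final answer: 7:50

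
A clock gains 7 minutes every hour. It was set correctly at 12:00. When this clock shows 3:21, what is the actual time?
For every 60 true minutes, the faulty clock advances 67 minutes, so 1 faulty-clock minute corresponds to 60/67 true minutes.
From 12:00 to 3:21 on the faulty dial is 201 minutes.
True elapsed: 201 x 60/67 = 180 minutes = 3 hours.
True time: 12:00 + 3 hours = 3:00.

Final answer: 3:00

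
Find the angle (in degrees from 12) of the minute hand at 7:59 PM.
The minute hand moves 6 degrees per minute.
At 7:59: 59 x 6 = 354 degrees

Final answer: 354 degrees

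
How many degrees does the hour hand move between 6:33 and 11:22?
The hour hand moves 0.5 degrees per minute.
Time elapsed: 11:22 - 6:33 = 289 minutes
Angular displacement: 289 x 0.5 = 144.5 degrees

Final answer: 144.5 degrees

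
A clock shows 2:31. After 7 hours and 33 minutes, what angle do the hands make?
First find the time 7 hours and 33 minutes after 2:31.
Total minutes: 2 x 60 + 31 + 7 x 60 + 33 = 604.
604 mod 720 = 604 minutes = 10:04.
Now compute the angle at 10:04:
Hour hand: 10 x 30 + 4 x 0.5 = 302 degrees
Minute hand: 4 x 6 = 24 degrees
Difference: |302 - 24| = 278 degrees
Smaller angle: 360 - 278 = 82 degrees

Final answer: 82 degrees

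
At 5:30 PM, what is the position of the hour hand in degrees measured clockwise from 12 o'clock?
The hour hand moves 30 degrees per hour and 0.5 degrees per minute.
At 5:30: (5) x 30 + 30 x 0.5 = 150 + 15 = 165 degrees

Final answer: 165 degrees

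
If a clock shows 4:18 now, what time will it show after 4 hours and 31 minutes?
Starting time: 4:18
Adding 31 minutes to 18 minutes: 18 + 31 = 49 minutes
Adding 4 hours: 4 + 4 = 8
Final time: 8:49

Final answer: 8:49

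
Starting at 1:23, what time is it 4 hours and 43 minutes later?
Starting time: 1:23
Adding 43 minutes to 23 minutes: 23 + 43 = 66 minutes = 1 hour and 6 minutes
Adding 4 hours: 1 + 4 + 1 (carry) = 6
Final time: 6:06

Final answer: 6:06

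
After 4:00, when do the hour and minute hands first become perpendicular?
At t minutes past 4:00, the hour hand is at 30 x 4 + 0.5t degrees and the minute hand is at 6t degrees.
The smaller angle between them is 90 degrees when |30H - 5.5t| = 90 or |30H - 5.5t| = 270.
With H = 4, solve 30 x 4 - 5.5t = +/- target for each target:
  t = (30 x 4 - 90) / 5.5 = 5.45
  t = (30 x 4 + 90) / 5.5 = 38.18
  t = (30 x 4 - 270) / 5.5 = -27.27 (outside (0, 60))
  t = (30 x 4 + 270) / 5.5 = 70.91 (outside (0, 60))
Valid solutions in (0, 60): {5.45, 38.18} minutes.
First occurrence: t = 5.45 minutes.
The hands are at right angles at 5.45 minutes past 4:00.

Final answer: 5.45 minutes past 4:00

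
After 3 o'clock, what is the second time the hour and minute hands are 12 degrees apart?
At t minutes past 3:00, the hour hand is at 30 x 3 + 0.5t degrees and the minute hand is at 6t degrees.
The smaller angle between them is 12 degrees when |30H - 5.5t| = 12 or |30H - 5.5t| = 348.
With H = 3, solve 30 x 3 - 5.5t = +/- target for each target:
  t = (30 x 3 - 12) / 5.5 = 14.18
  t = (30 x 3 + 12) / 5.5 = 18.55
  t = (30 x 3 - 348) / 5.5 = -46.91 (outside (0, 60))
  t = (30 x 3 + 348) / 5.5 = 79.64 (outside (0, 60))
Valid solutions in (0, 60): {14.18, 18.55} minutes.
The second occurrence is t = 18.55 minutes.
The hands form a 12-degree angle at 18.55 minutes past 3:00.

Final answer: 18.55 minutes past 3:00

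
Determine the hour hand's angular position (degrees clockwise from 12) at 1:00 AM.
The hour hand moves 30 degrees per hour and 0.5 degrees per minute.
At 1:00: (1) x 30 + 0 x 0.5 = 30 + 0 = 30 degrees

Final answer: 30 degrees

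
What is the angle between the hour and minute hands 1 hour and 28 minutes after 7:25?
First find the time 1 hour and 28 minutes after 7:25.
Total minutes: 7 x 60 + 25 + 1 x 60 + 28 = 533.
533 mod 720 = 533 minutes = 8:53.
Now compute the angle at 8:53:
Hour hand: 8 x 30 + 53 x 0.5 = 266.5 degrees
Minute hand: 53 x 6 = 318 degrees
Difference: |266.5 - 318| = 51.5 degrees
The angle is 51.5 degrees

Final answer: 51.5 degrees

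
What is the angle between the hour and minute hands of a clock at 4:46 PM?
Hour hand position: 4 x 30 + 46 x 0.5 = 143 degrees
Minute hand position: 46 x 6 = 276 degrees
Difference: |143 - 276| = 133 degrees
The angle between the hands is 133 degrees

Final answer: 133 degrees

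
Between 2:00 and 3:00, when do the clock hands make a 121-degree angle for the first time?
At t minutes past 2:00, the hour hand is at 30 x 2 + 0.5t degrees and the minute hand is at 6t degrees.
The smaller angle between them is 121 degrees when |30H - 5.5t| = 121 or |30H - 5.5t| = 239.
With H = 2, solve 30 x 2 - 5.5t = +/- target for each target:
  t = (30 x 2 - 121) / 5.5 = -11.09 (outside (0, 60))
  t = (30 x 2 + 121) / 5.5 = 32.91
  t = (30 x 2 - 239) / 5.5 = -32.55 (outside (0, 60))
  t = (30 x 2 + 239) / 5.5 = 54.36
Valid solutions in (0, 60): {32.91, 54.36} minutes.
The first occurrence is t = 32.91 minutes.
The hands form a 121-degree angle at 32.91 minutes past 2:00.

Final answer: 32.91 minutes past 2:00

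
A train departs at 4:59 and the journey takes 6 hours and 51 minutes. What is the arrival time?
Starting time: 4:59
Adding 51 minutes to 59 minutes: 59 + 51 = 110 minutes = 1 hour and 50 minutes
Adding 6 hours: 4 + 6 + 1 (carry) = 11
Final time: 11:50

Final answer: 11:50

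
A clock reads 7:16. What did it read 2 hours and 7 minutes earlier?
Starting time: 7:16 = 436 total minutes past 12:00
Subtracting: 2 hours and 7 minutes = 127 minutes
436 - 127 = 309 minutes
= 5 hours and 9 minutes past 12:00 = 5:09

Final answer: 5:09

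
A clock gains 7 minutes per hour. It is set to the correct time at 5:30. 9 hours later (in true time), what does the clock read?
For every 60 true minutes, the faulty clock advances 60 + 7 = 67 minutes.
True elapsed: 9 hours = 540 minutes.
Faulty clock advances: 540 x 67/60 = 603 minutes (drift: 63 minutes ahead).
Shown time: 5:30 + 603 minutes = 3:33.

Final answer: 3:33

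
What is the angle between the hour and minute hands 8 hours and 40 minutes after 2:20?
First find the time 8 hours and 40 minutes after 2:20.
Total minutes: 2 x 60 + 20 + 8 x 60 + 40 = 660.
660 mod 720 = 660 minutes = 11:00.
Now compute the angle at 11:00:
Hour hand: 11 x 30 + 0 x 0.5 = 330 degrees
Minute hand: 0 x 6 = 0 degrees
Difference: |330 - 0| = 330 degrees
Smaller angle: 360 - 330 = 30 degrees

Final answer: 30 degrees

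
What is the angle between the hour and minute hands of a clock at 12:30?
Hour hand position: 0 x 30 + 30 x 0.5 = 15 degrees
Minute hand position: 30 x 6 = 180 degrees
Difference: |15 - 180| = 165 degrees
The angle between the hands is 165 degrees

Final answer: 165 degrees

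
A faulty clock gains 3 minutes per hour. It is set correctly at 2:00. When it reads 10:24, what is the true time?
For every 60 true minutes, the faulty clock advances 63 minutes, so 1 faulty-clock minute corresponds to 60/63 true minutes.
From 2:00 to 10:24 on the faulty dial is 504 minutes.
True elapsed: 504 x 60/63 = 480 minutes = 8 hours.
True time: 2:00 + 8 hours = 10:00.

Final answer: 10:00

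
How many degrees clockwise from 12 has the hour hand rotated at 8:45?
The hour hand moves 30 degrees per hour and 0.5 degrees per minute.
At 8:45: (8) x 30 + 45 x 0.5 = 240 + 22.5 = 262.5 degrees

Final answer: 262.5 degrees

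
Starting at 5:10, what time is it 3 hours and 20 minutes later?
Starting time: 5:10
Adding 20 minutes to 10 minutes: 10 + 20 = 30 minutes
Adding 3 hours: 5 + 3 = 8
Final time: 8:30

Final answer: 8:30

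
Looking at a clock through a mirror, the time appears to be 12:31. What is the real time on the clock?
Reflection across the vertical (12-6) axis maps a hand at angle A degrees to (360 - A) degrees, which sends a reading of T minutes past 12:00 to (720 - T) minutes past 12:00.
Mirror reads 12:31 = 31 minutes past 12:00.
Actual time: (720 - 31) mod 720 = 689 minutes = 11:29.

Final answer: 11:29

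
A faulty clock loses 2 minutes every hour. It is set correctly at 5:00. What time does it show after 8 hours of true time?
For every 60 true minutes, the faulty clock advances 60 - 2 = 58 minutes.
True elapsed: 8 hours = 480 minutes.
Faulty clock advances: 480 x 58/60 = 464 minutes (drift: 16 minutes behind).
Shown time: 5:00 + 464 minutes = 12:44.

Final answer: 12:44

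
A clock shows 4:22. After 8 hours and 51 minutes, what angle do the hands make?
First find the time 8 hours and 51 minutes after 4:22.
Total minutes: 4 x 60 + 22 + 8 x 60 + 51 = 793.
793 mod 720 = 73 minutes = 1:13.
Now compute the angle at 1:13:
Hour hand: 1 x 30 + 13 x 0.5 = 36.5 degrees
Minute hand: 13 x 6 = 78 degrees
Difference: |36.5 - 78| = 41.5 degrees
The angle is 41.5 degrees

Final answer: 41.5 degrees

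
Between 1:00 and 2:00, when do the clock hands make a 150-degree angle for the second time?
At t minutes past 1:00, the hour hand is at 30 x 1 + 0.5t degrees and the minute hand is at 6t degrees.
The smaller angle between them is 150 degrees when |30H - 5.5t| = 150 or |30H - 5.5t| = 210.
With H = 1, solve 30 x 1 - 5.5t = +/- target for each target:
  t = (30 x 1 - 150) / 5.5 = -21.82 (outside (0, 60))
  t = (30 x 1 + 150) / 5.5 = 32.73
  t = (30 x 1 - 210) / 5.5 = -32.73 (outside (0, 60))
  t = (30 x 1 + 210) / 5.5 = 43.64
Valid solutions in (0, 60): {32.73, 43.64} minutes.
The second occurrence is t = 43.64 minutes.
The hands form a 150-degree angle at 43.64 minutes past 1:00.

Final answer: 43.64 minutes past 1:00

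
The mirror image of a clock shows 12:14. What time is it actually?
Reflection across the vertical (12-6) axis maps a hand at angle A degrees to (360 - A) degrees, which sends a reading of T minutes past 12:00 to (720 - T) minutes past 12:00.
Mirror reads 12:14 = 14 minutes past 12:00.
Actual time: (720 - 14) mod 720 = 706 minutes = 11:46.

Final answer: 11:46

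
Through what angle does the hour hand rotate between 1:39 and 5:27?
The hour hand moves 0.5 degrees per minute.
Time elapsed: 5:27 - 1:39 = 228 minutes
Angular displacement: 228 x 0.5 = 114 degrees

Final answer: 114 degrees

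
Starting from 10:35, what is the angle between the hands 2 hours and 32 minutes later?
First find the time 2 hours and 32 minutes after 10:35.
Total minutes: 10 x 60 + 35 + 2 x 60 + 32 = 787.
787 mod 720 = 67 minutes = 1:07.
Now compute the angle at 1:07:
Hour hand: 1 x 30 + 7 x 0.5 = 33.5 degrees
Minute hand: 7 x 6 = 42 degrees
Difference: |33.5 - 42| = 8.5 degrees
The angle is 8.5 degrees

Final answer: 8.5 degrees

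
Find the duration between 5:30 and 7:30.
From 5:30 to 7:30:
(7 x 60 + 30) - (5 x 60 + 30) = 450 - 330 = 120 minutes
= 2 hours

Final answer: 2 hours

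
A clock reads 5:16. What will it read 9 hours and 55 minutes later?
Starting time: 5:16
Adding 55 minutes to 16 minutes: 16 + 55 = 71 minutes = 1 hour and 11 minutes
Adding 9 hours: 5 + 9 + 1 (carry) = 15 - 12 = 3
Final time: 3:11

Final answer: 3:11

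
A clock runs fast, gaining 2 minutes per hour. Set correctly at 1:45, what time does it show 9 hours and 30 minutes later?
For every 60 true minutes, the faulty clock advances 60 + 2 = 62 minutes.
True elapsed: 9 hours and 30 minutes = 570 minutes.
Faulty clock advances: 570 x 62/60 = 589 minutes (drift: 19 minutes ahead).
Shown time: 1:45 + 589 minutes = 11:34.

Final answer: 11:34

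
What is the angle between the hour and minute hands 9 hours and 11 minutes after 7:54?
First find the time 9 hours and 11 minutes after 7:54.
Total minutes: 7 x 60 + 54 + 9 x 60 + 11 = 1025.
1025 mod 720 = 305 minutes = 5:05.
Now compute the angle at 5:05:
Hour hand: 5 x 30 + 5 x 0.5 = 152.5 degrees
Minute hand: 5 x 6 = 30 degrees
Difference: |152.5 - 30| = 122.5 degrees
The angle is 122.5 degrees

Final answer: 122.5 degrees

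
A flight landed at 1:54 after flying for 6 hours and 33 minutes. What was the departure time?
Starting time: 1:54 = 114 total minutes past 12:00
Subtracting: 6 hours and 33 minutes = 393 minutes
114 - 393 = -279 (negative, add 12 hours = 720) = 441 minutes
= 7 hours and 21 minutes past 12:00 = 7:21

Final answer: 7:21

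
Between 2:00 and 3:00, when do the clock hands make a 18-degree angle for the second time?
At t minutes past 2:00, the hour hand is at 30 x 2 + 0.5t degrees and the minute hand is at 6t degrees.
The smaller angle between them is 18 degrees when |30H - 5.5t| = 18 or |30H - 5.5t| = 342.
With H = 2, solve 30 x 2 - 5.5t = +/- target for each target:
  t = (30 x 2 - 18) / 5.5 = 7.64
  t = (30 x 2 + 18) / 5.5 = 14.18
  t = (30 x 2 - 342) / 5.5 = -51.27 (outside (0, 60))
  t = (30 x 2 + 342) / 5.5 = 73.09 (outside (0, 60))
Valid solutions in (0, 60): {7.64, 14.18} minutes.
The second occurrence is t = 14.18 minutes.
The hands form a 18-degree angle at 14.18 minutes past 2:00.

Final answer: 14.18 minutes past 2:00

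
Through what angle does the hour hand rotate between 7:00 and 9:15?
The hour hand moves 0.5 degrees per minute.
Time elapsed: 9:15 - 7:00 = 135 minutes
Angular displacement: 135 x 0.5 = 67.5 degrees

Final answer: 67.5 degrees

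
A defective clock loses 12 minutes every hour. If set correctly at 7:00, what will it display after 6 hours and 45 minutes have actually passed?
For every 60 true minutes, the faulty clock advances 60 - 12 = 48 minutes.
True elapsed: 6 hours and 45 minutes = 405 minutes.
Faulty clock advances: 405 x 48/60 = 324 minutes (drift: 81 minutes behind).
Shown time: 7:00 + 324 minutes = 12:24.

Final answer: 12:24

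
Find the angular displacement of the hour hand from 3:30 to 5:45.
The hour hand moves 0.5 degrees per minute.
Time elapsed: 5:45 - 3:30 = 135 minutes
Angular displacement: 135 x 0.5 = 67.5 degrees

Final answer: 67.5 degrees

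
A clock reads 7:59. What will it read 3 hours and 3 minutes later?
Starting time: 7:59
Adding 3 minutes to 59 minutes: 59 + 3 = 62 minutes = 1 hour and 2 minutes
Adding 3 hours: 7 + 3 + 1 (carry) = 11
Final time: 11:02

Final answer: 11:02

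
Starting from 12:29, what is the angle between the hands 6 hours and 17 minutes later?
First find the time 6 hours and 17 minutes after 12:29.
Total minutes: 12 x 60 + 29 + 6 x 60 + 17 = 1126.
1126 mod 720 = 406 minutes = 6:46.
Now compute the angle at 6:46:
Hour hand: 6 x 30 + 46 x 0.5 = 203 degrees
Minute hand: 46 x 6 = 276 degrees
Difference: |203 - 276| = 73 degrees
The angle is 73 degrees

Final answer: 73 degrees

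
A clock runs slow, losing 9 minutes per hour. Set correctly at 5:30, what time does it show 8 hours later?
For every 60 true minutes, the faulty clock advances 60 - 9 = 51 minutes.
True elapsed: 8 hours = 480 minutes.
Faulty clock advances: 480 x 51/60 = 408 minutes (drift: 72 minutes behind).
Shown time: 5:30 + 408 minutes = 12:18.

Final answer: 12:18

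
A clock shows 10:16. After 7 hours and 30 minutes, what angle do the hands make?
First find the time 7 hours and 30 minutes after 10:16.
Total minutes: 10 x 60 + 16 + 7 x 60 + 30 = 1066.
1066 mod 720 = 346 minutes = 5:46.
Now compute the angle at 5:46:
Hour hand: 5 x 30 + 46 x 0.5 = 173 degrees
Minute hand: 46 x 6 = 276 degrees
Difference: |173 - 276| = 103 degrees
The angle is 103 degrees

Final answer: 103 degrees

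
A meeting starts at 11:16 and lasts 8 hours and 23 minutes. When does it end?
Starting time: 11:16
Adding 23 minutes to 16 minutes: 16 + 23 = 39 minutes
Adding 8 hours: 11 + 8 = 19 - 12 = 7
Final time: 7:39

Final answer: 7:39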